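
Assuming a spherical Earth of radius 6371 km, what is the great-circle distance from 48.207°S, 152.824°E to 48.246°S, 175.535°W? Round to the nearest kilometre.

Δλ = -175.535 − 152.824 = -328.359°; wrapped into (−180°, 180°]: 31.641°.
Δφ = -48.246 − -48.207 = -0.039°.
a = sin²(Δφ/2) + cos φ₁ · cos φ₂ · sin²(Δλ/2) = 0.032986.
c = 2·atan2(√a, √(1−a)) = 0.36527 rad → d = 6371·c ≈ 2327.11 km.

2327 km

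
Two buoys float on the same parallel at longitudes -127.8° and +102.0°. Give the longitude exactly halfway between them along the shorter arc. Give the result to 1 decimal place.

Signed shortest Δλ from -127.8° to +102.0° is -130.2°.
Midpoint longitude = -127.8° + (-130.2°)/2 = -127.8° − 65.1° = -192.9°.
Normalise into (−180°, 180°]: +167.1°.
(The naïve average (-127.8 + +102.0)/2 = -12.9° is on the wrong side of the globe.)

+167.1°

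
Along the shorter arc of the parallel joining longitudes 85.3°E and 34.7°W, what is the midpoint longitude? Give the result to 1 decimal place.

25.3°E

Signed shortest Δλ from +85.3° to -34.7° is -120.0°.
Midpoint longitude = +85.3° + (-120.0°)/2 = +85.3° − 60.0° = +25.3°.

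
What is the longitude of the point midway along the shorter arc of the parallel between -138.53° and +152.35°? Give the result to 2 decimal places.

-173.09°

Signed shortest Δλ from -138.53° to +152.35° is -69.12°.
Midpoint longitude = -138.53° + (-69.12°)/2 = -138.53° − 34.56° = -173.09°.
(The naïve average (-138.53 + +152.35)/2 = 6.91° is on the wrong side of the globe.)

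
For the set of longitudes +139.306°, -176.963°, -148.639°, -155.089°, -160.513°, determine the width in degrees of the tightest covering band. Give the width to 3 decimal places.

72.055°

Sort the longitudes: -176.963°, -160.513°, -155.089°, -148.639°, +139.306°.
Eastward gaps between consecutive values (wrapping around): 16.450°, 5.424°, 6.450°, 287.945°, 43.731°.
Largest gap = 287.945° ⇒ minimal covering band is its complement: 360° − 287.945° = 72.055°.
Band runs from +139.306° eastward to -148.639°, crossing the antimeridian.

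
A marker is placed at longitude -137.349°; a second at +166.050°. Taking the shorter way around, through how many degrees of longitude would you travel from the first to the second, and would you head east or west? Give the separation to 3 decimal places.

Raw difference: 166.050 − -137.349 = 303.399°.
Normalise into (−180°, 180°]: 303.399° − 360° = -56.601°.
Negative ⇒ the second point lies to the west; separation 56.601°.

56.601° west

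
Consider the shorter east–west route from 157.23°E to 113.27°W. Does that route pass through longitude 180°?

Yes

Naïve |-113.27 − 157.23| = 270.5° > 180°, so the shorter arc goes the other way round — across 180°.
Signed shortest Δλ = ((-113.27 − 157.23 + 180) mod 360) − 180 = 89.5°.
Going east by 89.5° from +157.23° passes through 180° before reaching -113.27°.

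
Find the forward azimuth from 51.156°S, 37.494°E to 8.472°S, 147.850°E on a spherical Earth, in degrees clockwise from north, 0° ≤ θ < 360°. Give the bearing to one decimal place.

Δλ = 147.850 − 37.494 = 110.356°.
θ = atan2( sin Δλ · cos φ₂ , cos φ₁ · sin φ₂ − sin φ₁ · cos φ₂ · cos Δλ )
  = atan2(0.92732, -0.36037) = 111.237° → normalised to [0°, 360°): 111.237°.

111.2°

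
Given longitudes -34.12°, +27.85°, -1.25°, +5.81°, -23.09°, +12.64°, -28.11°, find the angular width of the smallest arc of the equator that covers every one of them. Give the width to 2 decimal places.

61.97°

Sort the longitudes: -34.12°, -28.11°, -23.09°, -1.25°, +5.81°, +12.64°, +27.85°.
Eastward gaps between consecutive values (wrapping around): 6.01°, 5.02°, 21.84°, 7.06°, 6.83°, 15.21°, 298.03°.
Largest gap = 298.03° ⇒ minimal covering band is its complement: 360° − 298.03° = 61.97°.
Band runs from -34.12° eastward to +27.85°.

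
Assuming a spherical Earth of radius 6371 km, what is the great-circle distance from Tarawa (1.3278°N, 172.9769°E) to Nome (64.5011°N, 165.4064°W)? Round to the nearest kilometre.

Δλ = -165.4064 − 172.9769 = -338.3833°; wrapped into (−180°, 180°]: 21.6167°.
Δφ = 64.5011 − 1.3278 = 63.1733°.
a = sin²(Δφ/2) + cos φ₁ · cos φ₂ · sin²(Δλ/2) = 0.289488.
c = 2·atan2(√a, √(1−a)) = 1.13622 rad → d = 6371·c ≈ 7238.87 km.

7239 km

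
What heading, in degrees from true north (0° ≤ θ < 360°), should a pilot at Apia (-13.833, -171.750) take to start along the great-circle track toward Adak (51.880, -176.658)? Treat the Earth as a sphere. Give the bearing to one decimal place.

356.7°

Δλ = -176.658 − -171.750 = -4.908°.
θ = atan2( sin Δλ · cos φ₂ , cos φ₁ · sin φ₂ − sin φ₁ · cos φ₂ · cos Δλ )
  = atan2(-0.05281, 0.91096) = -3.318° → normalised to [0°, 360°): 356.682°.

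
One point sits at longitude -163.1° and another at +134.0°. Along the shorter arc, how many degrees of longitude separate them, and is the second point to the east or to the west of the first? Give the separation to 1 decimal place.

62.9° west

Raw difference: 134.0 − -163.1 = 297.1°.
Normalise into (−180°, 180°]: 297.1° − 360° = -62.9°.
Negative ⇒ the second point lies to the west; separation 62.9°.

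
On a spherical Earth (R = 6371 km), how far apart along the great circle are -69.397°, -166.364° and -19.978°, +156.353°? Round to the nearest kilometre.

6043 km

Δλ = 156.353 − -166.364 = 322.717°; wrapped into (−180°, 180°]: -37.283°.
Δφ = -19.978 − -69.397 = 49.419°.
a = sin²(Δφ/2) + cos φ₁ · cos φ₂ · sin²(Δλ/2) = 0.208529.
c = 2·atan2(√a, √(1−a)) = 0.94845 rad → d = 6371·c ≈ 6042.59 km.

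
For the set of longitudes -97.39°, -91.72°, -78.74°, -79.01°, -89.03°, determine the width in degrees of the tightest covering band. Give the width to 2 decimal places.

Sort the longitudes: -97.39°, -91.72°, -89.03°, -79.01°, -78.74°.
Eastward gaps between consecutive values (wrapping around): 5.67°, 2.69°, 10.02°, 0.27°, 341.35°.
Largest gap = 341.35° ⇒ minimal covering band is its complement: 360° − 341.35° = 18.65°.
Band runs from -97.39° eastward to -78.74°.

18.65°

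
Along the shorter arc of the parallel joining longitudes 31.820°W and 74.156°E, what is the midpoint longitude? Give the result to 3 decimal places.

21.168°E

Signed shortest Δλ from -31.820° to +74.156° is +105.976°.
Midpoint longitude = -31.820° + (+105.976°)/2 = -31.820° + 52.988° = +21.168°.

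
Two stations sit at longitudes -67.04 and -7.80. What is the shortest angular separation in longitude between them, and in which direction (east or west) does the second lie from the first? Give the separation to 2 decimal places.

59.24° east

Raw difference: -7.80 − -67.04 = 59.24°.
Normalise into (−180°, 180°]: 59.24° stays 59.24°.
Positive ⇒ the second point lies to the east; separation 59.24°.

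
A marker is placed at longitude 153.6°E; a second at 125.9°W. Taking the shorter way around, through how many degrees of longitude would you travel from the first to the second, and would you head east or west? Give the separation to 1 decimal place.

Raw difference: -125.9 − 153.6 = -279.5°.
Normalise into (−180°, 180°]: -279.5° + 360° = 80.5°.
Positive ⇒ the second point lies to the east; separation 80.5°.

80.5° east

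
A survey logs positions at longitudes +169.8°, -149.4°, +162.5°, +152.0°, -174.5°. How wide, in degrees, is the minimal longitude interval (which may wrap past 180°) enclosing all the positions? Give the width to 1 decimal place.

Sort the longitudes: -174.5°, -149.4°, +152.0°, +162.5°, +169.8°.
Eastward gaps between consecutive values (wrapping around): 25.1°, 301.4°, 10.5°, 7.3°, 15.7°.
Largest gap = 301.4° ⇒ minimal covering band is its complement: 360° − 301.4° = 58.6°.
Band runs from +152.0° eastward to -149.4°, crossing the antimeridian.

58.6°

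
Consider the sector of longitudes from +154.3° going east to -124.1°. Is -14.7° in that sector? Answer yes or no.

Band width going east from +154.3° to -124.1°: ((-124.1 − 154.3) mod 360) = 81.6°.
Offset of -14.7° east of the west edge: ((-14.7 − 154.3) mod 360) = 191.0°.
191.0° > 81.6° ⇒ outside.

No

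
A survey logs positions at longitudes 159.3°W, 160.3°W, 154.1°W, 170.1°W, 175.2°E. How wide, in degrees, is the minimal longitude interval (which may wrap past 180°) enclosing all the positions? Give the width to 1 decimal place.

30.7°

Sort the longitudes: -170.1°, -160.3°, -159.3°, -154.1°, +175.2°.
Eastward gaps between consecutive values (wrapping around): 9.8°, 1.0°, 5.2°, 329.3°, 14.7°.
Largest gap = 329.3° ⇒ minimal covering band is its complement: 360° − 329.3° = 30.7°.
Band runs from +175.2° eastward to -154.1°, crossing the antimeridian.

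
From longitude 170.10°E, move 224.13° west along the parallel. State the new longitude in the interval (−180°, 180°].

54.03°W

Start at +170.10°; shift −224.13° → -54.03°.
-54.03° already lies in (−180°, 180°].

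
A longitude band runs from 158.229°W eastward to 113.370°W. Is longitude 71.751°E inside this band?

No

Band width going east from -158.229° to -113.370°: ((-113.370 − -158.229) mod 360) = 44.859°.
Offset of +71.751° east of the west edge: ((71.751 − -158.229) mod 360) = 229.980°.
229.980° > 44.859° ⇒ outside.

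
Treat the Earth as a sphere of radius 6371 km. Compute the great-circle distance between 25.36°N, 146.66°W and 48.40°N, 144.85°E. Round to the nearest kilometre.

Δλ = 144.85 − -146.66 = 291.51°; wrapped into (−180°, 180°]: -68.49°.
Δφ = 48.40 − 25.36 = 23.04°.
a = sin²(Δφ/2) + cos φ₁ · cos φ₂ · sin²(Δλ/2) = 0.229868.
c = 2·atan2(√a, √(1−a)) = 1.00005 rad → d = 6371·c ≈ 6371.29 km.

6371 km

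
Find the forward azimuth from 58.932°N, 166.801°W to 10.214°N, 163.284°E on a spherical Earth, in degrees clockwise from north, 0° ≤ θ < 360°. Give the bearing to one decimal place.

217.5°

Δλ = 163.284 − -166.801 = 330.085°; wrapped into (−180°, 180°]: -29.915°.
θ = atan2( sin Δλ · cos φ₂ , cos φ₁ · sin φ₂ − sin φ₁ · cos φ₂ · cos Δλ )
  = atan2(-0.49081, -0.63916) = -142.479° → normalised to [0°, 360°): 217.521°.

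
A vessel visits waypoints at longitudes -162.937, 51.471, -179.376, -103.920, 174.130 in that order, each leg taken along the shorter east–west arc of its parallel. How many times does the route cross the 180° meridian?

Leg 1: -162.937° → +51.471°, shortest Δλ = -145.592° (west) — crosses 180°.
Leg 2: +51.471° → -179.376°, shortest Δλ = 129.153° (east) — crosses 180°.
Leg 3: -179.376° → -103.920°, shortest Δλ = 75.456° (east) — does not cross 180°.
Leg 4: -103.920° → +174.130°, shortest Δλ = -81.95° (west) — crosses 180°.
Total crossings: 3.

3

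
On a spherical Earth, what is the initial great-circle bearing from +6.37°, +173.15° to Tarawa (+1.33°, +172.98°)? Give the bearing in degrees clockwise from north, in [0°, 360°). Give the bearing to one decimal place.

Δλ = 172.98 − 173.15 = -0.17°.
θ = atan2( sin Δλ · cos φ₂ , cos φ₁ · sin φ₂ − sin φ₁ · cos φ₂ · cos Δλ )
  = atan2(-0.00297, -0.08785) = -178.066° → normalised to [0°, 360°): 181.934°.

181.9°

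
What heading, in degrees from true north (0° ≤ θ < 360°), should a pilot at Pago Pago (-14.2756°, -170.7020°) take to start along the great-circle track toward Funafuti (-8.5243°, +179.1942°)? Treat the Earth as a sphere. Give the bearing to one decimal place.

Δλ = 179.1942 − -170.7020 = 349.8962°; wrapped into (−180°, 180°]: -10.1038°.
θ = atan2( sin Δλ · cos φ₂ , cos φ₁ · sin φ₂ − sin φ₁ · cos φ₂ · cos Δλ )
  = atan2(-0.17349, 0.09643) = -60.935° → normalised to [0°, 360°): 299.065°.

299.1°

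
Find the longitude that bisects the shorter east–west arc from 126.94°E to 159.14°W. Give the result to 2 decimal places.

163.90°E

Signed shortest Δλ from +126.94° to -159.14° is +73.92°.
Midpoint longitude = +126.94° + (+73.92°)/2 = +126.94° + 36.96° = +163.90°.
(The naïve average (+126.94 + -159.14)/2 = -16.1° is on the wrong side of the globe.)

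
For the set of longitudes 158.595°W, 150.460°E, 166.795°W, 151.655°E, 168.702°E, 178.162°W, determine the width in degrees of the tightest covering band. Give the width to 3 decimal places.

50.945°

Sort the longitudes: -178.162°, -166.795°, -158.595°, +150.460°, +151.655°, +168.702°.
Eastward gaps between consecutive values (wrapping around): 11.367°, 8.200°, 309.055°, 1.195°, 17.047°, 13.136°.
Largest gap = 309.055° ⇒ minimal covering band is its complement: 360° − 309.055° = 50.945°.
Band runs from +150.460° eastward to -158.595°, crossing the antimeridian.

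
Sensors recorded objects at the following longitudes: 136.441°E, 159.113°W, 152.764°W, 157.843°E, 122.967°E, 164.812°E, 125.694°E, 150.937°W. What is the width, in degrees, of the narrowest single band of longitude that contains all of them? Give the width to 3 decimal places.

86.096°

Sort the longitudes: -159.113°, -152.764°, -150.937°, +122.967°, +125.694°, +136.441°, +157.843°, +164.812°.
Eastward gaps between consecutive values (wrapping around): 6.349°, 1.827°, 273.904°, 2.727°, 10.747°, 21.402°, 6.969°, 36.075°.
Largest gap = 273.904° ⇒ minimal covering band is its complement: 360° − 273.904° = 86.096°.
Band runs from +122.967° eastward to -150.937°, crossing the antimeridian.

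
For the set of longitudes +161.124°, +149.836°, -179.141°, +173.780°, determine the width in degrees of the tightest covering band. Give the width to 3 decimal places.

31.023°

Sort the longitudes: -179.141°, +149.836°, +161.124°, +173.780°.
Eastward gaps between consecutive values (wrapping around): 328.977°, 11.288°, 12.656°, 7.079°.
Largest gap = 328.977° ⇒ minimal covering band is its complement: 360° − 328.977° = 31.023°.
Band runs from +149.836° eastward to -179.141°, crossing the antimeridian.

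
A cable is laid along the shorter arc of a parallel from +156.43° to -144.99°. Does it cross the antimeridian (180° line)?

Yes

Naïve |-144.99 − 156.43| = 301.42° > 180°, so the shorter arc goes the other way round — across 180°.
Signed shortest Δλ = ((-144.99 − 156.43 + 180) mod 360) − 180 = 58.58°.
Going east by 58.58° from +156.43° passes through 180° before reaching -144.99°.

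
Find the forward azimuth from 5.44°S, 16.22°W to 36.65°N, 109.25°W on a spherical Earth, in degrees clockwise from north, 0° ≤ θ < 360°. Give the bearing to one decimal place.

Δλ = -109.25 − -16.22 = -93.03°.
θ = atan2( sin Δλ · cos φ₂ , cos φ₁ · sin φ₂ − sin φ₁ · cos φ₂ · cos Δλ )
  = atan2(-0.80118, 0.59022) = -53.621° → normalised to [0°, 360°): 306.379°.

306.4°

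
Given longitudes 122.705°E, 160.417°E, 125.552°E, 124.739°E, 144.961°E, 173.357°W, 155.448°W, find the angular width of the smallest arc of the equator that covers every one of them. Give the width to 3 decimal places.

81.847°

Sort the longitudes: -173.357°, -155.448°, +122.705°, +124.739°, +125.552°, +144.961°, +160.417°.
Eastward gaps between consecutive values (wrapping around): 17.909°, 278.153°, 2.034°, 0.813°, 19.409°, 15.456°, 26.226°.
Largest gap = 278.153° ⇒ minimal covering band is its complement: 360° − 278.153° = 81.847°.
Band runs from +122.705° eastward to -155.448°, crossing the antimeridian.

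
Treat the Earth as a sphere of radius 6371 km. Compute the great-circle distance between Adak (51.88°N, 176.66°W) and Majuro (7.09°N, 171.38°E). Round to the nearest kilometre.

Δλ = 171.38 − -176.66 = 348.04°; wrapped into (−180°, 180°]: -11.96°.
Δφ = 7.09 − 51.88 = -44.79°.
a = sin²(Δφ/2) + cos φ₁ · cos φ₂ · sin²(Δλ/2) = 0.151802.
c = 2·atan2(√a, √(1−a)) = 0.80043 rad → d = 6371·c ≈ 5099.56 km.

5100 km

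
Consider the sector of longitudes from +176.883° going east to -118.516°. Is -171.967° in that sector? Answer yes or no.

Band width going east from +176.883° to -118.516°: ((-118.516 − 176.883) mod 360) = 64.601°.
Offset of -171.967° east of the west edge: ((-171.967 − 176.883) mod 360) = 11.150°.
11.150° ≤ 64.601° ⇒ inside.

Yes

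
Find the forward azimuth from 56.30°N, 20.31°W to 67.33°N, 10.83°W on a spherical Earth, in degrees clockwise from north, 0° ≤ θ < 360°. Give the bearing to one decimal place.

18.0°

Δλ = -10.83 − -20.31 = 9.48°.
θ = atan2( sin Δλ · cos φ₂ , cos φ₁ · sin φ₂ − sin φ₁ · cos φ₂ · cos Δλ )
  = atan2(0.06348, 0.19570) = 17.972° → normalised to [0°, 360°): 17.972°.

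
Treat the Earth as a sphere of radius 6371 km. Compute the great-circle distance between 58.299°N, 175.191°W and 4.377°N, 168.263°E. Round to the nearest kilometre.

6165 km

Δλ = 168.263 − -175.191 = 343.454°; wrapped into (−180°, 180°]: -16.546°.
Δφ = 4.377 − 58.299 = -53.922°.
a = sin²(Δφ/2) + cos φ₁ · cos φ₂ · sin²(Δλ/2) = 0.216405.
c = 2·atan2(√a, √(1−a)) = 0.96771 rad → d = 6371·c ≈ 6165.26 km.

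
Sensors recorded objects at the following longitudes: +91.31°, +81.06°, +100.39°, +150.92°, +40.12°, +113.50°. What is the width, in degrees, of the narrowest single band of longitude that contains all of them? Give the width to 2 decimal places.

110.80°

Sort the longitudes: +40.12°, +81.06°, +91.31°, +100.39°, +113.50°, +150.92°.
Eastward gaps between consecutive values (wrapping around): 40.94°, 10.25°, 9.08°, 13.11°, 37.42°, 249.20°.
Largest gap = 249.20° ⇒ minimal covering band is its complement: 360° − 249.20° = 110.80°.
Band runs from +40.12° eastward to +150.92°.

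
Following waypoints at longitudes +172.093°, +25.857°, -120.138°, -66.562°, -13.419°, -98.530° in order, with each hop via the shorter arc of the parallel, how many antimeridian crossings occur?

0

Leg 1: +172.093° → +25.857°, shortest Δλ = -146.236° (west) — does not cross 180°.
Leg 2: +25.857° → -120.138°, shortest Δλ = -145.995° (west) — does not cross 180°.
Leg 3: -120.138° → -66.562°, shortest Δλ = 53.576° (east) — does not cross 180°.
Leg 4: -66.562° → -13.419°, shortest Δλ = 53.143° (east) — does not cross 180°.
Leg 5: -13.419° → -98.530°, shortest Δλ = -85.111° (west) — does not cross 180°.
Total crossings: 0.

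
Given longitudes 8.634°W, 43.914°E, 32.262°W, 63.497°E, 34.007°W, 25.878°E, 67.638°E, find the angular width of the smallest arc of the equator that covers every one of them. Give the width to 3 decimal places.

Sort the longitudes: -34.007°, -32.262°, -8.634°, +25.878°, +43.914°, +63.497°, +67.638°.
Eastward gaps between consecutive values (wrapping around): 1.745°, 23.628°, 34.512°, 18.036°, 19.583°, 4.141°, 258.355°.
Largest gap = 258.355° ⇒ minimal covering band is its complement: 360° − 258.355° = 101.645°.
Band runs from -34.007° eastward to +67.638°.

101.645°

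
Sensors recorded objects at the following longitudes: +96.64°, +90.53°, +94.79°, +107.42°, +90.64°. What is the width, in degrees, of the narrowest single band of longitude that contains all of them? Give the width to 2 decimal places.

16.89°

Sort the longitudes: +90.53°, +90.64°, +94.79°, +96.64°, +107.42°.
Eastward gaps between consecutive values (wrapping around): 0.11°, 4.15°, 1.85°, 10.78°, 343.11°.
Largest gap = 343.11° ⇒ minimal covering band is its complement: 360° − 343.11° = 16.89°.
Band runs from +90.53° eastward to +107.42°.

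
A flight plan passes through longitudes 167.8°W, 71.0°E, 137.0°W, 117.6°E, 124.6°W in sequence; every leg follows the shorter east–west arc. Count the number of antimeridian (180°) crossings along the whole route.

Leg 1: -167.8° → +71.0°, shortest Δλ = -121.2° (west) — crosses 180°.
Leg 2: +71.0° → -137.0°, shortest Δλ = 152.0° (east) — crosses 180°.
Leg 3: -137.0° → +117.6°, shortest Δλ = -105.4° (west) — crosses 180°.
Leg 4: +117.6° → -124.6°, shortest Δλ = 117.8° (east) — crosses 180°.
Total crossings: 4.

4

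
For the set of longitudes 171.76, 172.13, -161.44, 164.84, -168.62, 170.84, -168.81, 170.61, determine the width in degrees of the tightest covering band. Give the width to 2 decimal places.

Sort the longitudes: -168.81°, -168.62°, -161.44°, +164.84°, +170.61°, +170.84°, +171.76°, +172.13°.
Eastward gaps between consecutive values (wrapping around): 0.19°, 7.18°, 326.28°, 5.77°, 0.23°, 0.92°, 0.37°, 19.06°.
Largest gap = 326.28° ⇒ minimal covering band is its complement: 360° − 326.28° = 33.72°.
Band runs from +164.84° eastward to -161.44°, crossing the antimeridian.

33.72°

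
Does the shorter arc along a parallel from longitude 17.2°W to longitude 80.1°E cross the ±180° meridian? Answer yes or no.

Signed shortest Δλ = ((80.1 − -17.2 + 180) mod 360) − 180 = 97.3°.
Going east by 97.3° from -17.2° reaches +80.1° without touching 180°.

No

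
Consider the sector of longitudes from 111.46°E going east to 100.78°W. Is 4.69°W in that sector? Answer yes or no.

Band width going east from +111.46° to -100.78°: ((-100.78 − 111.46) mod 360) = 147.76°.
Offset of -4.69° east of the west edge: ((-4.69 − 111.46) mod 360) = 243.85°.
243.85° > 147.76° ⇒ outside.

No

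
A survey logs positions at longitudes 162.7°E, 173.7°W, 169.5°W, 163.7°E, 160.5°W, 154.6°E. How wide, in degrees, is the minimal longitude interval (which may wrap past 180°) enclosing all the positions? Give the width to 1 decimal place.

44.9°

Sort the longitudes: -173.7°, -169.5°, -160.5°, +154.6°, +162.7°, +163.7°.
Eastward gaps between consecutive values (wrapping around): 4.2°, 9.0°, 315.1°, 8.1°, 1.0°, 22.6°.
Largest gap = 315.1° ⇒ minimal covering band is its complement: 360° − 315.1° = 44.9°.
Band runs from +154.6° eastward to -160.5°, crossing the antimeridian.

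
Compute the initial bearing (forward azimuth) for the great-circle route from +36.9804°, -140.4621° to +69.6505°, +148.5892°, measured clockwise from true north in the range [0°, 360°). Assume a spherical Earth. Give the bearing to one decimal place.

334.2°

Δλ = 148.5892 − -140.4621 = 289.0513°; wrapped into (−180°, 180°]: -70.9487°.
θ = atan2( sin Δλ · cos φ₂ , cos φ₁ · sin φ₂ − sin φ₁ · cos φ₂ · cos Δλ )
  = atan2(-0.32870, 0.68070) = -25.775° → normalised to [0°, 360°): 334.225°.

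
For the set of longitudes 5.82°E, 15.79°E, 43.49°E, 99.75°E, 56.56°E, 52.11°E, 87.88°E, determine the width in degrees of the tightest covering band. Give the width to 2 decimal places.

Sort the longitudes: +5.82°, +15.79°, +43.49°, +52.11°, +56.56°, +87.88°, +99.75°.
Eastward gaps between consecutive values (wrapping around): 9.97°, 27.70°, 8.62°, 4.45°, 31.32°, 11.87°, 266.07°.
Largest gap = 266.07° ⇒ minimal covering band is its complement: 360° − 266.07° = 93.93°.
Band runs from +5.82° eastward to +99.75°.

93.93°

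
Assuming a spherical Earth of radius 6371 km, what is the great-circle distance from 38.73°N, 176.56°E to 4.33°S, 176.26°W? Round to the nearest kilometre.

Δλ = -176.26 − 176.56 = -352.82°; wrapped into (−180°, 180°]: 7.18°.
Δφ = -4.33 − 38.73 = -43.06°.
a = sin²(Δφ/2) + cos φ₁ · cos φ₂ · sin²(Δλ/2) = 0.137730.
c = 2·atan2(√a, √(1−a)) = 0.76043 rad → d = 6371·c ≈ 4844.70 km.

4845 km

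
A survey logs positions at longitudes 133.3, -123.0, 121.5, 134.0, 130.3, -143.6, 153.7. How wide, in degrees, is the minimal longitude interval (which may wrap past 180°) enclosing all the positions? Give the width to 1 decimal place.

115.5°

Sort the longitudes: -143.6°, -123.0°, +121.5°, +130.3°, +133.3°, +134.0°, +153.7°.
Eastward gaps between consecutive values (wrapping around): 20.6°, 244.5°, 8.8°, 3.0°, 0.7°, 19.7°, 62.7°.
Largest gap = 244.5° ⇒ minimal covering band is its complement: 360° − 244.5° = 115.5°.
Band runs from +121.5° eastward to -123.0°, crossing the antimeridian.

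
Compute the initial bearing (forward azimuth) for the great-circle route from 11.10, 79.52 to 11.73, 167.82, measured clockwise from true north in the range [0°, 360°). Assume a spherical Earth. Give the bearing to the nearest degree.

Δλ = 167.82 − 79.52 = 88.30°.
θ = atan2( sin Δλ · cos φ₂ , cos φ₁ · sin φ₂ − sin φ₁ · cos φ₂ · cos Δλ )
  = atan2(0.97869, 0.19390) = 78.793° → normalised to [0°, 360°): 78.793°.

79°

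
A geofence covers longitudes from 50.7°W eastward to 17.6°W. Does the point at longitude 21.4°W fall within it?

Band width going east from -50.7° to -17.6°: ((-17.6 − -50.7) mod 360) = 33.1°.
Offset of -21.4° east of the west edge: ((-21.4 − -50.7) mod 360) = 29.3°.
29.3° ≤ 33.1° ⇒ inside.

Yes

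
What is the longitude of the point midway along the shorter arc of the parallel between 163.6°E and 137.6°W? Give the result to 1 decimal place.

167.0°W

Signed shortest Δλ from +163.6° to -137.6° is +58.8°.
Midpoint longitude = +163.6° + (+58.8°)/2 = +163.6° + 29.4° = +193.0°.
Normalise into (−180°, 180°]: -167.0°.
(The naïve average (+163.6 + -137.6)/2 = 13.0° is on the wrong side of the globe.)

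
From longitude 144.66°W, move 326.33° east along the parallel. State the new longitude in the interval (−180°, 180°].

Start at -144.66°; shift +326.33° → +181.67°.
+181.67° lies outside (−180°, 180°]; subtract 360° → -178.33°.

178.33°W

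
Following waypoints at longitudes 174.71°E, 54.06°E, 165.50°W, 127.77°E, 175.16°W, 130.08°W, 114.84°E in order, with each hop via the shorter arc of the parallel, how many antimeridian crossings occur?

Leg 1: +174.71° → +54.06°, shortest Δλ = -120.65° (west) — does not cross 180°.
Leg 2: +54.06° → -165.50°, shortest Δλ = 140.44° (east) — crosses 180°.
Leg 3: -165.50° → +127.77°, shortest Δλ = -66.73° (west) — crosses 180°.
Leg 4: +127.77° → -175.16°, shortest Δλ = 57.07° (east) — crosses 180°.
Leg 5: -175.16° → -130.08°, shortest Δλ = 45.08° (east) — does not cross 180°.
Leg 6: -130.08° → +114.84°, shortest Δλ = -115.08° (west) — crosses 180°.
Total crossings: 4.

4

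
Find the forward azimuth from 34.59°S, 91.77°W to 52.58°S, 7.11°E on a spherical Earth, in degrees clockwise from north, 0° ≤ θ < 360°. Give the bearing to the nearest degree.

Δλ = 7.11 − -91.77 = 98.88°.
θ = atan2( sin Δλ · cos φ₂ , cos φ₁ · sin φ₂ − sin φ₁ · cos φ₂ · cos Δλ )
  = atan2(0.60037, -0.70707) = 139.665° → normalised to [0°, 360°): 139.665°.

140°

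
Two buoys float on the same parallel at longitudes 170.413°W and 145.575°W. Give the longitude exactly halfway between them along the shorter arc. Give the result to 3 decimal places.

157.994°W

Signed shortest Δλ from -170.413° to -145.575° is +24.838°.
Midpoint longitude = -170.413° + (+24.838°)/2 = -170.413° + 12.419° = -157.994°.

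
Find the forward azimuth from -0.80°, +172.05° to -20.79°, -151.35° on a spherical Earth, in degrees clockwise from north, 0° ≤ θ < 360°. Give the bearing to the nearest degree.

122°

Δλ = -151.35 − 172.05 = -323.40°; wrapped into (−180°, 180°]: 36.60°.
θ = atan2( sin Δλ · cos φ₂ , cos φ₁ · sin φ₂ − sin φ₁ · cos φ₂ · cos Δλ )
  = atan2(0.55740, -0.34443) = 121.713° → normalised to [0°, 360°): 121.713°.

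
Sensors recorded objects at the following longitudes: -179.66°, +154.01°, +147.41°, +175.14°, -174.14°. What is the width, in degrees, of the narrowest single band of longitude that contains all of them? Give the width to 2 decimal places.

38.45°

Sort the longitudes: -179.66°, -174.14°, +147.41°, +154.01°, +175.14°.
Eastward gaps between consecutive values (wrapping around): 5.52°, 321.55°, 6.60°, 21.13°, 5.20°.
Largest gap = 321.55° ⇒ minimal covering band is its complement: 360° − 321.55° = 38.45°.
Band runs from +147.41° eastward to -174.14°, crossing the antimeridian.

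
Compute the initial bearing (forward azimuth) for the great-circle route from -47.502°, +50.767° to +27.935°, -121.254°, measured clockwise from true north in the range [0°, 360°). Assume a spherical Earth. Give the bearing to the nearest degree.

200°

Δλ = -121.254 − 50.767 = -172.021°.
θ = atan2( sin Δλ · cos φ₂ , cos φ₁ · sin φ₂ − sin φ₁ · cos φ₂ · cos Δλ )
  = atan2(-0.12264, -0.32860) = -159.534° → normalised to [0°, 360°): 200.466°.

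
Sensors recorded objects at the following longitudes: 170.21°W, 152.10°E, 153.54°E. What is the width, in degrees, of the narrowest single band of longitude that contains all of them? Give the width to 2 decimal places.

Sort the longitudes: -170.21°, +152.10°, +153.54°.
Eastward gaps between consecutive values (wrapping around): 322.31°, 1.44°, 36.25°.
Largest gap = 322.31° ⇒ minimal covering band is its complement: 360° − 322.31° = 37.69°.
Band runs from +152.10° eastward to -170.21°, crossing the antimeridian.

37.69°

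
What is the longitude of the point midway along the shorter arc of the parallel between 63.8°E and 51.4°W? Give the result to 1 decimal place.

Signed shortest Δλ from +63.8° to -51.4° is -115.2°.
Midpoint longitude = +63.8° + (-115.2°)/2 = +63.8° − 57.6° = +6.2°.

6.2°E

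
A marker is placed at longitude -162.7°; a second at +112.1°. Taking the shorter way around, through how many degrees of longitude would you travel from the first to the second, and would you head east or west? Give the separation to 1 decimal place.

Raw difference: 112.1 − -162.7 = 274.8°.
Normalise into (−180°, 180°]: 274.8° − 360° = -85.2°.
Negative ⇒ the second point lies to the west; separation 85.2°.

85.2° west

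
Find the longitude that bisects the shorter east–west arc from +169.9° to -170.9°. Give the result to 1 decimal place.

Signed shortest Δλ from +169.9° to -170.9° is +19.2°.
Midpoint longitude = +169.9° + (+19.2°)/2 = +169.9° + 9.6° = +179.5°.
(The naïve average (+169.9 + -170.9)/2 = -0.5° is on the wrong side of the globe.)

+179.5°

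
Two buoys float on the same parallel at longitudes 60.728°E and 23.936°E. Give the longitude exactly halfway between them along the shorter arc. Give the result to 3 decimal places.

Signed shortest Δλ from +60.728° to +23.936° is -36.792°.
Midpoint longitude = +60.728° + (-36.792°)/2 = +60.728° − 18.396° = +42.332°.

42.332°E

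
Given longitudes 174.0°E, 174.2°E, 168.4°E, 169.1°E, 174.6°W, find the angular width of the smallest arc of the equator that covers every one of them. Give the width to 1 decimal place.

17.0°

Sort the longitudes: -174.6°, +168.4°, +169.1°, +174.0°, +174.2°.
Eastward gaps between consecutive values (wrapping around): 343.0°, 0.7°, 4.9°, 0.2°, 11.2°.
Largest gap = 343.0° ⇒ minimal covering band is its complement: 360° − 343.0° = 17.0°.
Band runs from +168.4° eastward to -174.6°, crossing the antimeridian.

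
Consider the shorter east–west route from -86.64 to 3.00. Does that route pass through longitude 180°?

No

Signed shortest Δλ = ((3.00 − -86.64 + 180) mod 360) − 180 = 89.64°.
Going east by 89.64° from -86.64° reaches +3.00° without touching 180°.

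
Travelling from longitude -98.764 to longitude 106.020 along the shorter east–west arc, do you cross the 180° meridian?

Naïve |106.020 − -98.764| = 204.784° > 180°, so the shorter arc goes the other way round — across 180°.
Signed shortest Δλ = ((106.020 − -98.764 + 180) mod 360) − 180 = -155.216°.
Going west by 155.216° from -98.764° passes through 180° before reaching +106.020°.

Yes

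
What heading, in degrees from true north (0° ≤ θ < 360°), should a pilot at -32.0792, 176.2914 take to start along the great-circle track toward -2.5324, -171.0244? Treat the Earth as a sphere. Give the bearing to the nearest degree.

Δλ = -171.0244 − 176.2914 = -347.3158°; wrapped into (−180°, 180°]: 12.6842°.
θ = atan2( sin Δλ · cos φ₂ , cos φ₁ · sin φ₂ − sin φ₁ · cos φ₂ · cos Δλ )
  = atan2(0.21936, 0.48019) = 24.552° → normalised to [0°, 360°): 24.552°.

25°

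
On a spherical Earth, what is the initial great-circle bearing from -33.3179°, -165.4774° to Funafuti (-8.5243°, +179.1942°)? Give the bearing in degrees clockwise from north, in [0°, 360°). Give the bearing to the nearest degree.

327°

Δλ = 179.1942 − -165.4774 = 344.6716°; wrapped into (−180°, 180°]: -15.3284°.
θ = atan2( sin Δλ · cos φ₂ , cos φ₁ · sin φ₂ − sin φ₁ · cos φ₂ · cos Δλ )
  = atan2(-0.26143, 0.40003) = -33.166° → normalised to [0°, 360°): 326.834°.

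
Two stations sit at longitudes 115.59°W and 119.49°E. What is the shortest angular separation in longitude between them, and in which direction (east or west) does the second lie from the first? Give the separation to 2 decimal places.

124.92° west

Raw difference: 119.49 − -115.59 = 235.08°.
Normalise into (−180°, 180°]: 235.08° − 360° = -124.92°.
Negative ⇒ the second point lies to the west; separation 124.92°.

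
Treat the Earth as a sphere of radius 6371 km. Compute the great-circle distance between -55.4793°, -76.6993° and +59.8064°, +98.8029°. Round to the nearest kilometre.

19465 km

Δλ = 98.8029 − -76.6993 = 175.5022°.
Δφ = 59.8064 − -55.4793 = 115.2857°.
a = sin²(Δφ/2) + cos φ₁ · cos φ₂ · sin²(Δλ/2) = 0.998136.
c = 2·atan2(√a, √(1−a)) = 3.05522 rad → d = 6371·c ≈ 19464.78 km.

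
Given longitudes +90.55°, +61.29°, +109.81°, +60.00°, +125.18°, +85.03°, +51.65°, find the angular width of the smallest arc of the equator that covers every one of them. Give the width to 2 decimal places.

73.53°

Sort the longitudes: +51.65°, +60.00°, +61.29°, +85.03°, +90.55°, +109.81°, +125.18°.
Eastward gaps between consecutive values (wrapping around): 8.35°, 1.29°, 23.74°, 5.52°, 19.26°, 15.37°, 286.47°.
Largest gap = 286.47° ⇒ minimal covering band is its complement: 360° − 286.47° = 73.53°.
Band runs from +51.65° eastward to +125.18°.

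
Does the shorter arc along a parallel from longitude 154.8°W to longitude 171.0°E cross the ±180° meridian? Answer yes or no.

Yes

Naïve |171.0 − -154.8| = 325.8° > 180°, so the shorter arc goes the other way round — across 180°.
Signed shortest Δλ = ((171.0 − -154.8 + 180) mod 360) − 180 = -34.2°.
Going west by 34.2° from -154.8° passes through 180° before reaching +171.0°.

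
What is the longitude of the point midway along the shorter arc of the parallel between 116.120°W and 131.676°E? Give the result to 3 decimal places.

172.222°W

Signed shortest Δλ from -116.120° to +131.676° is -112.204°.
Midpoint longitude = -116.120° + (-112.204°)/2 = -116.120° − 56.102° = -172.222°.
(The naïve average (-116.120 + +131.676)/2 = 7.778° is on the wrong side of the globe.)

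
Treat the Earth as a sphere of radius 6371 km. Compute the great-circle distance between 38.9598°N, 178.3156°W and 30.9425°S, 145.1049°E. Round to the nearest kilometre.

Δλ = 145.1049 − -178.3156 = 323.4205°; wrapped into (−180°, 180°]: -36.5795°.
Δφ = -30.9425 − 38.9598 = -69.9023°.
a = sin²(Δφ/2) + cos φ₁ · cos φ₂ · sin²(Δλ/2) = 0.393871.
c = 2·atan2(√a, √(1−a)) = 1.35691 rad → d = 6371·c ≈ 8644.88 km.

8645 km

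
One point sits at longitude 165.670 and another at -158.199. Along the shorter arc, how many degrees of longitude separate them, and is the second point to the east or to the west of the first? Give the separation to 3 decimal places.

36.131° east

Raw difference: -158.199 − 165.670 = -323.869°.
Normalise into (−180°, 180°]: -323.869° + 360° = 36.131°.
Positive ⇒ the second point lies to the east; separation 36.131°.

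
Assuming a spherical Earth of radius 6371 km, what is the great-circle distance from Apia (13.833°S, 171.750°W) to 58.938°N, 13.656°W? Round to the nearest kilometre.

14682 km

Δλ = -13.656 − -171.750 = 158.094°.
Δφ = 58.938 − -13.833 = 72.771°.
a = sin²(Δφ/2) + cos φ₁ · cos φ₂ · sin²(Δλ/2) = 0.834818.
c = 2·atan2(√a, √(1−a)) = 2.30452 rad → d = 6371·c ≈ 14682.07 km.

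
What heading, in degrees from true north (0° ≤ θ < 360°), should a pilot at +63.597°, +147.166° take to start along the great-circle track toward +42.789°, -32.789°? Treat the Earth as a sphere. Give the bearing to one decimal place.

0.0°

Δλ = -32.789 − 147.166 = -179.955°.
θ = atan2( sin Δλ · cos φ₂ , cos φ₁ · sin φ₂ − sin φ₁ · cos φ₂ · cos Δλ )
  = atan2(-0.00058, 0.95938) = -0.034° → normalised to [0°, 360°): 359.966°.
To one decimal place that is 360.0°, which in [0°, 360°) is written 0.0°.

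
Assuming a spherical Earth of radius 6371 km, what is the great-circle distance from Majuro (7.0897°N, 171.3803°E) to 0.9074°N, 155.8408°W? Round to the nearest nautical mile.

Δλ = -155.8408 − 171.3803 = -327.2211°; wrapped into (−180°, 180°]: 32.7789°.
Δφ = 0.9074 − 7.0897 = -6.1823°.
a = sin²(Δφ/2) + cos φ₁ · cos φ₂ · sin²(Δλ/2) = 0.081906.
c = 2·atan2(√a, √(1−a)) = 0.58050 rad → d = 6371·c ≈ 3698.38 km ≈ 1996.96 nmi.

1997 nmi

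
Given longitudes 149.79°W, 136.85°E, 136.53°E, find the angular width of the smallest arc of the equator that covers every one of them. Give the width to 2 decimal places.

Sort the longitudes: -149.79°, +136.53°, +136.85°.
Eastward gaps between consecutive values (wrapping around): 286.32°, 0.32°, 73.36°.
Largest gap = 286.32° ⇒ minimal covering band is its complement: 360° − 286.32° = 73.68°.
Band runs from +136.53° eastward to -149.79°, crossing the antimeridian.

73.68°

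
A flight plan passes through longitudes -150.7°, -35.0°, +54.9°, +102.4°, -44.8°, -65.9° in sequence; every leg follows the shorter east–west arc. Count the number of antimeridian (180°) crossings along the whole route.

Leg 1: -150.7° → -35.0°, shortest Δλ = 115.7° (east) — does not cross 180°.
Leg 2: -35.0° → +54.9°, shortest Δλ = 89.9° (east) — does not cross 180°.
Leg 3: +54.9° → +102.4°, shortest Δλ = 47.5° (east) — does not cross 180°.
Leg 4: +102.4° → -44.8°, shortest Δλ = -147.2° (west) — does not cross 180°.
Leg 5: -44.8° → -65.9°, shortest Δλ = -21.1° (west) — does not cross 180°.
Total crossings: 0.

0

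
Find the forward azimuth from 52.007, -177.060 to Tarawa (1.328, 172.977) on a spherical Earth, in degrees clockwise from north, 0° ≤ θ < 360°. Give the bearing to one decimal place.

192.8°

Δλ = 172.977 − -177.060 = 350.037°; wrapped into (−180°, 180°]: -9.963°.
θ = atan2( sin Δλ · cos φ₂ , cos φ₁ · sin φ₂ − sin φ₁ · cos φ₂ · cos Δλ )
  = atan2(-0.17297, -0.76173) = -167.207° → normalised to [0°, 360°): 192.793°.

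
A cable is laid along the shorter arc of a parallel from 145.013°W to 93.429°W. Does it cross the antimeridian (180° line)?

Signed shortest Δλ = ((-93.429 − -145.013 + 180) mod 360) − 180 = 51.584°.
Going east by 51.584° from -145.013° reaches -93.429° without touching 180°.

No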